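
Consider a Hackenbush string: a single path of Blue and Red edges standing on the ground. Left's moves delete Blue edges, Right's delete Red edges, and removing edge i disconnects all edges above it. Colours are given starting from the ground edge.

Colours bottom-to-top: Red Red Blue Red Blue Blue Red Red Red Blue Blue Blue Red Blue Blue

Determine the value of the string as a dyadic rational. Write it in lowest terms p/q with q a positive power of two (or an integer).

Build g(s[:k]) for k = 1..15, string s = Red Red Blue Red Blue Blue Red Red Red Blue Blue Blue Red Blue Blue.
edge 1 of 15 (Red): {  | 0 } = -1
edge 2 of 15 (Red): {  | -1; 0 } = -2
edge 3 of 15 (Blue): { -2 | -1; 0 } = -3/2
edge 4 of 15 (Red): { -2 | -3/2; -1; 0 } = -7/4
edge 5 of 15 (Blue): { -2; -7/4 | -3/2; -1; 0 } = -13/8
edge 6 of 15 (Blue): { -2; -7/4; -13/8 | -3/2; -1; 0 } = -25/16
edge 7 of 15 (Red): { -2; -7/4; -13/8 | -25/16; -3/2; -1; 0 } = -51/32
edge 8 of 15 (Red): { -2; -7/4; -13/8 | -51/32; -25/16; -3/2; -1; 0 } = -103/64
edge 9 of 15 (Red): { -2; -7/4; -13/8 | -103/64; -51/32; -25/16; -3/2; -1; 0 } = -207/128
edge 10 of 15 (Blue): { -2; -7/4; -13/8; -207/128 | -103/64; -51/32; -25/16; -3/2; -1; 0 } = -413/256
edge 11 of 15 (Blue): { -2; -7/4; -13/8; -207/128; -413/256 | -103/64; -51/32; -25/16; -3/2; -1; 0 } = -825/512
edge 12 of 15 (Blue): { -2; -7/4; -13/8; -207/128; -413/256; -825/512 | -103/64; -51/32; -25/16; -3/2; -1; 0 } = -1649/1024
edge 13 of 15 (Red): { -2; -7/4; -13/8; -207/128; -413/256; -825/512 | -1649/1024; -103/64; -51/32; -25/16; -3/2; -1; 0 } = -3299/2048
edge 14 of 15 (Blue): { -2; -7/4; -13/8; -207/128; -413/256; -825/512; -3299/2048 | -1649/1024; -103/64; -51/32; -25/16; -3/2; -1; 0 } = -6597/4096
edge 15 of 15 (Blue): { -2; -7/4; -13/8; -207/128; -413/256; -825/512; -3299/2048; -6597/4096 | -1649/1024; -103/64; -51/32; -25/16; -3/2; -1; 0 } = -13193/8192

-13193/8192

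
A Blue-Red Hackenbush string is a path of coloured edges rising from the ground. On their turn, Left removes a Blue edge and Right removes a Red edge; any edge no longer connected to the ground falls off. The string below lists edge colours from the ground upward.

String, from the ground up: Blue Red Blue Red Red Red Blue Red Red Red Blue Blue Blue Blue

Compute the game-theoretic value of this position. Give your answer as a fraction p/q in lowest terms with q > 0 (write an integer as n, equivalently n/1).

Recurse on prefixes of the 14-edge string Blue Red Blue Red Red Red Blue Red Red Red Blue Blue Blue Blue:
1 of 14 · B · max L 0 · min R +∞ → 1
2 of 14 · BR · max L 0 · min R 1 → 1/2
3 of 14 · BRB · max L 1/2 · min R 1 → 3/4
4 of 14 · BRBR · max L 1/2 · min R 3/4 → 5/8
5 of 14 · BRBRR · max L 1/2 · min R 5/8 → 9/16
6 of 14 · BRBRRR · max L 1/2 · min R 9/16 → 17/32
7 of 14 · BRBRRRB · max L 17/32 · min R 9/16 → 35/64
8 of 14 · BRBRRRBR · max L 17/32 · min R 35/64 → 69/128
9 of 14 · BRBRRRBRR · max L 17/32 · min R 69/128 → 137/256
10 of 14 · BRBRRRBRRR · max L 17/32 · min R 137/256 → 273/512
11 of 14 · BRBRRRBRRRB · max L 273/512 · min R 137/256 → 547/1024
12 of 14 · BRBRRRBRRRBB · max L 547/1024 · min R 137/256 → 1095/2048
13 of 14 · BRBRRRBRRRBBB · max L 1095/2048 · min R 137/256 → 2191/4096
14 of 14 · BRBRRRBRRRBBBB · max L 2191/4096 · min R 137/256 → 4383/8192

4383/8192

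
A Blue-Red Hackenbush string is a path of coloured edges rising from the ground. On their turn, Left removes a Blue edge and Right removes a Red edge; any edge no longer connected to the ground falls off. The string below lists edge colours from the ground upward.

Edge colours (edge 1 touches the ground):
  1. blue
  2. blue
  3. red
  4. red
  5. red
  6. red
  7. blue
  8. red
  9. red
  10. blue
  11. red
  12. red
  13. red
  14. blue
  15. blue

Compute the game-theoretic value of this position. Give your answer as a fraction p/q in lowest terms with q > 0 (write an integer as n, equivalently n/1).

8775/8192

1 of 15 · b · max L 0 · min R +∞ ⇒ 1
2 of 15 · bb · max L 1 · min R +∞ ⇒ 2
3 of 15 · bbr · max L 1 · min R 2 ⇒ 3/2
4 of 15 · bbrr · max L 1 · min R 3/2 ⇒ 5/4
5 of 15 · bbrrr · max L 1 · min R 5/4 ⇒ 9/8
6 of 15 · bbrrrr · max L 1 · min R 9/8 ⇒ 17/16
7 of 15 · bbrrrrb · max L 17/16 · min R 9/8 ⇒ 35/32
8 of 15 · bbrrrrbr · max L 17/16 · min R 35/32 ⇒ 69/64
9 of 15 · bbrrrrbrr · max L 17/16 · min R 69/64 ⇒ 137/128
10 of 15 · bbrrrrbrrb · max L 137/128 · min R 69/64 ⇒ 275/256
11 of 15 · bbrrrrbrrbr · max L 137/128 · min R 275/256 ⇒ 549/512
12 of 15 · bbrrrrbrrbrr · max L 137/128 · min R 549/512 ⇒ 1097/1024
13 of 15 · bbrrrrbrrbrrr · max L 137/128 · min R 1097/1024 ⇒ 2193/2048
14 of 15 · bbrrrrbrrbrrrb · max L 2193/2048 · min R 1097/1024 ⇒ 4387/4096
15 of 15 · bbrrrrbrrbrrrbb · max L 4387/4096 · min R 1097/1024 ⇒ 8775/8192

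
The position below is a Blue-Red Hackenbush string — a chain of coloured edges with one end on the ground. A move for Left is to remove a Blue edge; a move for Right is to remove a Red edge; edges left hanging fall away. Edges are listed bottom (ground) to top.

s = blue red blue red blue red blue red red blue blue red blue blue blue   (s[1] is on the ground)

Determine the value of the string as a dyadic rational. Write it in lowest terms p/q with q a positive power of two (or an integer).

10863/16384

b: Left { 0 }, Right { (no moves) } so simplest 1
br: Left { 0 }, Right { 1 } so simplest 1/2
brb: Left { 0 1/2 }, Right { 1 } so simplest 3/4
brbr: Left { 0 1/2 }, Right { 3/4 1 } so simplest 5/8
brbrb: Left { 0 1/2 5/8 }, Right { 3/4 1 } so simplest 11/16
brbrbr: Left { 0 1/2 5/8 }, Right { 11/16 3/4 1 } so simplest 21/32
brbrbrb: Left { 0 1/2 5/8 21/32 }, Right { 11/16 3/4 1 } so simplest 43/64
brbrbrbr: Left { 0 1/2 5/8 21/32 }, Right { 43/64 11/16 3/4 1 } so simplest 85/128
brbrbrbrr: Left { 0 1/2 5/8 21/32 }, Right { 85/128 43/64 11/16 3/4 1 } so simplest 169/256
brbrbrbrrb: Left { 0 1/2 5/8 21/32 169/256 }, Right { 85/128 43/64 11/16 3/4 1 } so simplest 339/512
brbrbrbrrbb: Left { 0 1/2 5/8 21/32 169/256 339/512 }, Right { 85/128 43/64 11/16 3/4 1 } so simplest 679/1024
brbrbrbrrbbr: Left { 0 1/2 5/8 21/32 169/256 339/512 }, Right { 679/1024 85/128 43/64 11/16 3/4 1 } so simplest 1357/2048
brbrbrbrrbbrb: Left { 0 1/2 5/8 21/32 169/256 339/512 1357/2048 }, Right { 679/1024 85/128 43/64 11/16 3/4 1 } so simplest 2715/4096
brbrbrbrrbbrbb: Left { 0 1/2 5/8 21/32 169/256 339/512 1357/2048 2715/4096 }, Right { 679/1024 85/128 43/64 11/16 3/4 1 } so simplest 5431/8192
brbrbrbrrbbrbbb: Left { 0 1/2 5/8 21/32 169/256 339/512 1357/2048 2715/4096 5431/8192 }, Right { 679/1024 85/128 43/64 11/16 3/4 1 } so simplest 10863/16384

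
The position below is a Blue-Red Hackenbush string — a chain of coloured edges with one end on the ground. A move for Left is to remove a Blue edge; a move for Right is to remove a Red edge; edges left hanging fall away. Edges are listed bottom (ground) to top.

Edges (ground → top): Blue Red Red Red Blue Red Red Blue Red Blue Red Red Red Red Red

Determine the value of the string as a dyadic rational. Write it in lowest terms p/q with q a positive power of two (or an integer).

edge 1 of 15 (Blue): { 0 | · } ⇒ 1
edge 2 of 15 (Red): { 0 | 1 } ⇒ 1/2
edge 3 of 15 (Red): { 0 | 1/2, 1 } ⇒ 1/4
edge 4 of 15 (Red): { 0 | 1/4, 1/2, 1 } ⇒ 1/8
edge 5 of 15 (Blue): { 0, 1/8 | 1/4, 1/2, 1 } ⇒ 3/16
edge 6 of 15 (Red): { 0, 1/8 | 3/16, 1/4, 1/2, 1 } ⇒ 5/32
edge 7 of 15 (Red): { 0, 1/8 | 5/32, 3/16, 1/4, 1/2, 1 } ⇒ 9/64
edge 8 of 15 (Blue): { 0, 1/8, 9/64 | 5/32, 3/16, 1/4, 1/2, 1 } ⇒ 19/128
edge 9 of 15 (Red): { 0, 1/8, 9/64 | 19/128, 5/32, 3/16, 1/4, 1/2, 1 } ⇒ 37/256
edge 10 of 15 (Blue): { 0, 1/8, 9/64, 37/256 | 19/128, 5/32, 3/16, 1/4, 1/2, 1 } ⇒ 75/512
edge 11 of 15 (Red): { 0, 1/8, 9/64, 37/256 | 75/512, 19/128, 5/32, 3/16, 1/4, 1/2, 1 } ⇒ 149/1024
edge 12 of 15 (Red): { 0, 1/8, 9/64, 37/256 | 149/1024, 75/512, 19/128, 5/32, 3/16, 1/4, 1/2, 1 } ⇒ 297/2048
edge 13 of 15 (Red): { 0, 1/8, 9/64, 37/256 | 297/2048, 149/1024, 75/512, 19/128, 5/32, 3/16, 1/4, 1/2, 1 } ⇒ 593/4096
edge 14 of 15 (Red): { 0, 1/8, 9/64, 37/256 | 593/4096, 297/2048, 149/1024, 75/512, 19/128, 5/32, 3/16, 1/4, 1/2, 1 } ⇒ 1185/8192
edge 15 of 15 (Red): { 0, 1/8, 9/64, 37/256 | 1185/8192, 593/4096, 297/2048, 149/1024, 75/512, 19/128, 5/32, 3/16, 1/4, 1/2, 1 } ⇒ 2369/16384

2369/16384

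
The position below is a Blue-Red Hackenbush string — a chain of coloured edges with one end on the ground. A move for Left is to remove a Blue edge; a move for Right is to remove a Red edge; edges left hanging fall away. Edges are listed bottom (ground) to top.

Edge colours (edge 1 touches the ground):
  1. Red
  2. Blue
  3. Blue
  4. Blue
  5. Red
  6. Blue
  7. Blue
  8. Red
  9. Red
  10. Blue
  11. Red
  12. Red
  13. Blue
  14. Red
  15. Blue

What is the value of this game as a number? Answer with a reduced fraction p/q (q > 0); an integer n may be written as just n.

R: Left { · }, Right { 0 } so simplest -1
RB: Left { -1 }, Right { 0 } so simplest -1/2
RBB: Left { -1,-1/2 }, Right { 0 } so simplest -1/4
RBBB: Left { -1,-1/2,-1/4 }, Right { 0 } so simplest -1/8
RBBBR: Left { -1,-1/2,-1/4 }, Right { -1/8,0 } so simplest -3/16
RBBBRB: Left { -1,-1/2,-1/4,-3/16 }, Right { -1/8,0 } so simplest -5/32
RBBBRBB: Left { -1,-1/2,-1/4,-3/16,-5/32 }, Right { -1/8,0 } so simplest -9/64
RBBBRBBR: Left { -1,-1/2,-1/4,-3/16,-5/32 }, Right { -9/64,-1/8,0 } so simplest -19/128
RBBBRBBRR: Left { -1,-1/2,-1/4,-3/16,-5/32 }, Right { -19/128,-9/64,-1/8,0 } so simplest -39/256
RBBBRBBRRB: Left { -1,-1/2,-1/4,-3/16,-5/32,-39/256 }, Right { -19/128,-9/64,-1/8,0 } so simplest -77/512
RBBBRBBRRBR: Left { -1,-1/2,-1/4,-3/16,-5/32,-39/256 }, Right { -77/512,-19/128,-9/64,-1/8,0 } so simplest -155/1024
RBBBRBBRRBRR: Left { -1,-1/2,-1/4,-3/16,-5/32,-39/256 }, Right { -155/1024,-77/512,-19/128,-9/64,-1/8,0 } so simplest -311/2048
RBBBRBBRRBRRB: Left { -1,-1/2,-1/4,-3/16,-5/32,-39/256,-311/2048 }, Right { -155/1024,-77/512,-19/128,-9/64,-1/8,0 } so simplest -621/4096
RBBBRBBRRBRRBR: Left { -1,-1/2,-1/4,-3/16,-5/32,-39/256,-311/2048 }, Right { -621/4096,-155/1024,-77/512,-19/128,-9/64,-1/8,0 } so simplest -1243/8192
RBBBRBBRRBRRBRB: Left { -1,-1/2,-1/4,-3/16,-5/32,-39/256,-311/2048,-1243/8192 }, Right { -621/4096,-155/1024,-77/512,-19/128,-9/64,-1/8,0 } so simplest -2485/16384

-2485/16384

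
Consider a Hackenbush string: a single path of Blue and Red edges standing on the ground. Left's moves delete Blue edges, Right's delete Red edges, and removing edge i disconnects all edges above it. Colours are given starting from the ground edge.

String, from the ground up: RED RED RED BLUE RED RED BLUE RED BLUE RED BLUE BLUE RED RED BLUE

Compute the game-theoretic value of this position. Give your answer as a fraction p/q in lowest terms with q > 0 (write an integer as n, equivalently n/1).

-11597/4096

Recurse on prefixes of the 15-edge string RED RED RED BLUE RED RED BLUE RED BLUE RED BLUE BLUE RED RED BLUE:
val(R) = { none | 0 } ⇒ -1
val(RR) = { none | -1, 0 } ⇒ -2
val(RRR) = { none | -2, -1, 0 } ⇒ -3
val(RRRB) = { -3 | -2, -1, 0 } ⇒ -5/2
val(RRRBR) = { -3 | -5/2, -2, -1, 0 } ⇒ -11/4
val(RRRBRR) = { -3 | -11/4, -5/2, -2, -1, 0 } ⇒ -23/8
val(RRRBRRB) = { -3, -23/8 | -11/4, -5/2, -2, -1, 0 } ⇒ -45/16
val(RRRBRRBR) = { -3, -23/8 | -45/16, -11/4, -5/2, -2, -1, 0 } ⇒ -91/32
val(RRRBRRBRB) = { -3, -23/8, -91/32 | -45/16, -11/4, -5/2, -2, -1, 0 } ⇒ -181/64
val(RRRBRRBRBR) = { -3, -23/8, -91/32 | -181/64, -45/16, -11/4, -5/2, -2, -1, 0 } ⇒ -363/128
val(RRRBRRBRBRB) = { -3, -23/8, -91/32, -363/128 | -181/64, -45/16, -11/4, -5/2, -2, -1, 0 } ⇒ -725/256
val(RRRBRRBRBRBB) = { -3, -23/8, -91/32, -363/128, -725/256 | -181/64, -45/16, -11/4, -5/2, -2, -1, 0 } ⇒ -1449/512
val(RRRBRRBRBRBBR) = { -3, -23/8, -91/32, -363/128, -725/256 | -1449/512, -181/64, -45/16, -11/4, -5/2, -2, -1, 0 } ⇒ -2899/1024
val(RRRBRRBRBRBBRR) = { -3, -23/8, -91/32, -363/128, -725/256 | -2899/1024, -1449/512, -181/64, -45/16, -11/4, -5/2, -2, -1, 0 } ⇒ -5799/2048
val(RRRBRRBRBRBBRRB) = { -3, -23/8, -91/32, -363/128, -725/256, -5799/2048 | -2899/1024, -1449/512, -181/64, -45/16, -11/4, -5/2, -2, -1, 0 } ⇒ -11597/4096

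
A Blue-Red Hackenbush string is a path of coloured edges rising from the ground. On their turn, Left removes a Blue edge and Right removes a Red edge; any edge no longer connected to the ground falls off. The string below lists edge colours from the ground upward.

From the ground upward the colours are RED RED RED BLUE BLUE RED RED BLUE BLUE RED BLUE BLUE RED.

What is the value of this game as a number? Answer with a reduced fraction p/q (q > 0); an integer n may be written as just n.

-2451/1024

Prefix values for RED RED RED BLUE BLUE RED RED BLUE BLUE RED BLUE BLUE RED via {L|R} + simplicity:
value(R) = { none | 0 } ⇒ -1
value(RR) = { none | -1, 0 } ⇒ -2
value(RRR) = { none | -2, -1, 0 } ⇒ -3
value(RRRB) = { -3 | -2, -1, 0 } ⇒ -5/2
value(RRRBB) = { -3, -5/2 | -2, -1, 0 } ⇒ -9/4
value(RRRBBR) = { -3, -5/2 | -9/4, -2, -1, 0 } ⇒ -19/8
value(RRRBBRR) = { -3, -5/2 | -19/8, -9/4, -2, -1, 0 } ⇒ -39/16
value(RRRBBRRB) = { -3, -5/2, -39/16 | -19/8, -9/4, -2, -1, 0 } ⇒ -77/32
value(RRRBBRRBB) = { -3, -5/2, -39/16, -77/32 | -19/8, -9/4, -2, -1, 0 } ⇒ -153/64
value(RRRBBRRBBR) = { -3, -5/2, -39/16, -77/32 | -153/64, -19/8, -9/4, -2, -1, 0 } ⇒ -307/128
value(RRRBBRRBBRB) = { -3, -5/2, -39/16, -77/32, -307/128 | -153/64, -19/8, -9/4, -2, -1, 0 } ⇒ -613/256
value(RRRBBRRBBRBB) = { -3, -5/2, -39/16, -77/32, -307/128, -613/256 | -153/64, -19/8, -9/4, -2, -1, 0 } ⇒ -1225/512
value(RRRBBRRBBRBBR) = { -3, -5/2, -39/16, -77/32, -307/128, -613/256 | -1225/512, -153/64, -19/8, -9/4, -2, -1, 0 } ⇒ -2451/1024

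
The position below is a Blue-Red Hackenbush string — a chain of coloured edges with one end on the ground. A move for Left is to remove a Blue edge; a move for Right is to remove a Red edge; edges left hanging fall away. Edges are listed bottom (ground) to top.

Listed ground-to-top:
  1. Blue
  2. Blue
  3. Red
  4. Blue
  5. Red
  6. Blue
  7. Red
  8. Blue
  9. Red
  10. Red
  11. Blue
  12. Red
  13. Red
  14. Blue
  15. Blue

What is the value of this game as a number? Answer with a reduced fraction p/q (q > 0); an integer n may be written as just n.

Prefix values for Blue Blue Red Blue Red Blue Red Blue Red Red Blue Red Red Blue Blue via {L|R} + simplicity:
1 of 15 · B · max L 0 · min R +∞ = 1
2 of 15 · BB · max L 1 · min R +∞ = 2
3 of 15 · BBR · max L 1 · min R 2 = 3/2
4 of 15 · BBRB · max L 3/2 · min R 2 = 7/4
5 of 15 · BBRBR · max L 3/2 · min R 7/4 = 13/8
6 of 15 · BBRBRB · max L 13/8 · min R 7/4 = 27/16
7 of 15 · BBRBRBR · max L 13/8 · min R 27/16 = 53/32
8 of 15 · BBRBRBRB · max L 53/32 · min R 27/16 = 107/64
9 of 15 · BBRBRBRBR · max L 53/32 · min R 107/64 = 213/128
10 of 15 · BBRBRBRBRR · max L 53/32 · min R 213/128 = 425/256
11 of 15 · BBRBRBRBRRB · max L 425/256 · min R 213/128 = 851/512
12 of 15 · BBRBRBRBRRBR · max L 425/256 · min R 851/512 = 1701/1024
13 of 15 · BBRBRBRBRRBRR · max L 425/256 · min R 1701/1024 = 3401/2048
14 of 15 · BBRBRBRBRRBRRB · max L 3401/2048 · min R 1701/1024 = 6803/4096
15 of 15 · BBRBRBRBRRBRRBB · max L 6803/4096 · min R 1701/1024 = 13607/8192

13607/8192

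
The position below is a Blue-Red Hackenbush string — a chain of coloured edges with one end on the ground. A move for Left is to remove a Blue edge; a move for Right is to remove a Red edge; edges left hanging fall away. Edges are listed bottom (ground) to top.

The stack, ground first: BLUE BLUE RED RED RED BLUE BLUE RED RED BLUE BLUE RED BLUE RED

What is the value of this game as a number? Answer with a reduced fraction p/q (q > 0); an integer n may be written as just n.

Prefix values for BLUE BLUE RED RED RED BLUE BLUE RED RED BLUE BLUE RED BLUE RED via {L|R} + simplicity:
g(B) = { 0 | none } = 1
g(BB) = { 0 1 | none } = 2
g(BBR) = { 0 1 | 2 } = 3/2
g(BBRR) = { 0 1 | 3/2 2 } = 5/4
g(BBRRR) = { 0 1 | 5/4 3/2 2 } = 9/8
g(BBRRRB) = { 0 1 9/8 | 5/4 3/2 2 } = 19/16
g(BBRRRBB) = { 0 1 9/8 19/16 | 5/4 3/2 2 } = 39/32
g(BBRRRBBR) = { 0 1 9/8 19/16 | 39/32 5/4 3/2 2 } = 77/64
g(BBRRRBBRR) = { 0 1 9/8 19/16 | 77/64 39/32 5/4 3/2 2 } = 153/128
g(BBRRRBBRRB) = { 0 1 9/8 19/16 153/128 | 77/64 39/32 5/4 3/2 2 } = 307/256
g(BBRRRBBRRBB) = { 0 1 9/8 19/16 153/128 307/256 | 77/64 39/32 5/4 3/2 2 } = 615/512
g(BBRRRBBRRBBR) = { 0 1 9/8 19/16 153/128 307/256 | 615/512 77/64 39/32 5/4 3/2 2 } = 1229/1024
g(BBRRRBBRRBBRB) = { 0 1 9/8 19/16 153/128 307/256 1229/1024 | 615/512 77/64 39/32 5/4 3/2 2 } = 2459/2048
g(BBRRRBBRRBBRBR) = { 0 1 9/8 19/16 153/128 307/256 1229/1024 | 2459/2048 615/512 77/64 39/32 5/4 3/2 2 } = 4917/4096

4917/4096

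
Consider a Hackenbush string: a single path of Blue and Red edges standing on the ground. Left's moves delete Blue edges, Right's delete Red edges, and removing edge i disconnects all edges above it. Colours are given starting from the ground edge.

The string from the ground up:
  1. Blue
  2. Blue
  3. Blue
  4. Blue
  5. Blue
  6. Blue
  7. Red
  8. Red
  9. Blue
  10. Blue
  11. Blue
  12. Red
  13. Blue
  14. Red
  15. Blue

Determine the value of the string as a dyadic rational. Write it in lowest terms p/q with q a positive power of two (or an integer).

2795/512

Recurse on prefixes of the 15-edge string Blue Blue Blue Blue Blue Blue Red Red Blue Blue Blue Red Blue Red Blue:
B: Left { 0 }, Right { — } -> simplest 1
BB: Left { 0, 1 }, Right { — } -> simplest 2
BBB: Left { 0, 1, 2 }, Right { — } -> simplest 3
BBBB: Left { 0, 1, 2, 3 }, Right { — } -> simplest 4
BBBBB: Left { 0, 1, 2, 3, 4 }, Right { — } -> simplest 5
BBBBBB: Left { 0, 1, 2, 3, 4, 5 }, Right { — } -> simplest 6
BBBBBBR: Left { 0, 1, 2, 3, 4, 5 }, Right { 6 } -> simplest 11/2
BBBBBBRR: Left { 0, 1, 2, 3, 4, 5 }, Right { 11/2, 6 } -> simplest 21/4
BBBBBBRRB: Left { 0, 1, 2, 3, 4, 5, 21/4 }, Right { 11/2, 6 } -> simplest 43/8
BBBBBBRRBB: Left { 0, 1, 2, 3, 4, 5, 21/4, 43/8 }, Right { 11/2, 6 } -> simplest 87/16
BBBBBBRRBBB: Left { 0, 1, 2, 3, 4, 5, 21/4, 43/8, 87/16 }, Right { 11/2, 6 } -> simplest 175/32
BBBBBBRRBBBR: Left { 0, 1, 2, 3, 4, 5, 21/4, 43/8, 87/16 }, Right { 175/32, 11/2, 6 } -> simplest 349/64
BBBBBBRRBBBRB: Left { 0, 1, 2, 3, 4, 5, 21/4, 43/8, 87/16, 349/64 }, Right { 175/32, 11/2, 6 } -> simplest 699/128
BBBBBBRRBBBRBR: Left { 0, 1, 2, 3, 4, 5, 21/4, 43/8, 87/16, 349/64 }, Right { 699/128, 175/32, 11/2, 6 } -> simplest 1397/256
BBBBBBRRBBBRBRB: Left { 0, 1, 2, 3, 4, 5, 21/4, 43/8, 87/16, 349/64, 1397/256 }, Right { 699/128, 175/32, 11/2, 6 } -> simplest 2795/512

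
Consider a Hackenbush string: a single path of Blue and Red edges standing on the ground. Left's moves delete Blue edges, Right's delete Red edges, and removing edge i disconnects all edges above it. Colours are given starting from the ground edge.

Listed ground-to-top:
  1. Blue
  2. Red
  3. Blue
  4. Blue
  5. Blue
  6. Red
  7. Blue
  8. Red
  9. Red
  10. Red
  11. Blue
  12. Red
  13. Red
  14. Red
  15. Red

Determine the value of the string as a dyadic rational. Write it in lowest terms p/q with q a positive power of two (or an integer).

14881/16384

step 1: add Blue to get B; options L={ 0 } R={ — } ⇒ 1
step 2: add Red to get BR; options L={ 0 } R={ 1 } ⇒ 1/2
step 3: add Blue to get BRB; options L={ 0, 1/2 } R={ 1 } ⇒ 3/4
step 4: add Blue to get BRBB; options L={ 0, 1/2, 3/4 } R={ 1 } ⇒ 7/8
step 5: add Blue to get BRBBB; options L={ 0, 1/2, 3/4, 7/8 } R={ 1 } ⇒ 15/16
step 6: add Red to get BRBBBR; options L={ 0, 1/2, 3/4, 7/8 } R={ 15/16, 1 } ⇒ 29/32
step 7: add Blue to get BRBBBRB; options L={ 0, 1/2, 3/4, 7/8, 29/32 } R={ 15/16, 1 } ⇒ 59/64
step 8: add Red to get BRBBBRBR; options L={ 0, 1/2, 3/4, 7/8, 29/32 } R={ 59/64, 15/16, 1 } ⇒ 117/128
step 9: add Red to get BRBBBRBRR; options L={ 0, 1/2, 3/4, 7/8, 29/32 } R={ 117/128, 59/64, 15/16, 1 } ⇒ 233/256
step 10: add Red to get BRBBBRBRRR; options L={ 0, 1/2, 3/4, 7/8, 29/32 } R={ 233/256, 117/128, 59/64, 15/16, 1 } ⇒ 465/512
step 11: add Blue to get BRBBBRBRRRB; options L={ 0, 1/2, 3/4, 7/8, 29/32, 465/512 } R={ 233/256, 117/128, 59/64, 15/16, 1 } ⇒ 931/1024
step 12: add Red to get BRBBBRBRRRBR; options L={ 0, 1/2, 3/4, 7/8, 29/32, 465/512 } R={ 931/1024, 233/256, 117/128, 59/64, 15/16, 1 } ⇒ 1861/2048
step 13: add Red to get BRBBBRBRRRBRR; options L={ 0, 1/2, 3/4, 7/8, 29/32, 465/512 } R={ 1861/2048, 931/1024, 233/256, 117/128, 59/64, 15/16, 1 } ⇒ 3721/4096
step 14: add Red to get BRBBBRBRRRBRRR; options L={ 0, 1/2, 3/4, 7/8, 29/32, 465/512 } R={ 3721/4096, 1861/2048, 931/1024, 233/256, 117/128, 59/64, 15/16, 1 } ⇒ 7441/8192
step 15: add Red to get BRBBBRBRRRBRRRR; options L={ 0, 1/2, 3/4, 7/8, 29/32, 465/512 } R={ 7441/8192, 3721/4096, 1861/2048, 931/1024, 233/256, 117/128, 59/64, 15/16, 1 } ⇒ 14881/16384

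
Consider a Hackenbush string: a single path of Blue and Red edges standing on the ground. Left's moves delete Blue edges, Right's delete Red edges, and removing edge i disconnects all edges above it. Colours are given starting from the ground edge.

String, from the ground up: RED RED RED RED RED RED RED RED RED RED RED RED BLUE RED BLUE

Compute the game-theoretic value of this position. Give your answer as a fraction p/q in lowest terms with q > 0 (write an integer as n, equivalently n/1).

Build G(s[:k]) for k = 1..15, string s = RED RED RED RED RED RED RED RED RED RED RED RED BLUE RED BLUE.
step 1: add RED to get R; options L={ — } R={ 0 } gives -1
step 2: add RED to get RR; options L={ — } R={ -1, 0 } gives -2
step 3: add RED to get RRR; options L={ — } R={ -2, -1, 0 } gives -3
step 4: add RED to get RRRR; options L={ — } R={ -3, -2, -1, 0 } gives -4
step 5: add RED to get RRRRR; options L={ — } R={ -4, -3, -2, -1, 0 } gives -5
step 6: add RED to get RRRRRR; options L={ — } R={ -5, -4, -3, -2, -1, 0 } gives -6
step 7: add RED to get RRRRRRR; options L={ — } R={ -6, -5, -4, -3, -2, -1, 0 } gives -7
step 8: add RED to get RRRRRRRR; options L={ — } R={ -7, -6, -5, -4, -3, -2, -1, 0 } gives -8
step 9: add RED to get RRRRRRRRR; options L={ — } R={ -8, -7, -6, -5, -4, -3, -2, -1, 0 } gives -9
step 10: add RED to get RRRRRRRRRR; options L={ — } R={ -9, -8, -7, -6, -5, -4, -3, -2, -1, 0 } gives -10
step 11: add RED to get RRRRRRRRRRR; options L={ — } R={ -10, -9, -8, -7, -6, -5, -4, -3, -2, -1, 0 } gives -11
step 12: add RED to get RRRRRRRRRRRR; options L={ — } R={ -11, -10, -9, -8, -7, -6, -5, -4, -3, -2, -1, 0 } gives -12
step 13: add BLUE to get RRRRRRRRRRRRB; options L={ -12 } R={ -11, -10, -9, -8, -7, -6, -5, -4, -3, -2, -1, 0 } gives -23/2
step 14: add RED to get RRRRRRRRRRRRBR; options L={ -12 } R={ -23/2, -11, -10, -9, -8, -7, -6, -5, -4, -3, -2, -1, 0 } gives -47/4
step 15: add BLUE to get RRRRRRRRRRRRBRB; options L={ -12, -47/4 } R={ -23/2, -11, -10, -9, -8, -7, -6, -5, -4, -3, -2, -1, 0 } gives -93/8

-93/8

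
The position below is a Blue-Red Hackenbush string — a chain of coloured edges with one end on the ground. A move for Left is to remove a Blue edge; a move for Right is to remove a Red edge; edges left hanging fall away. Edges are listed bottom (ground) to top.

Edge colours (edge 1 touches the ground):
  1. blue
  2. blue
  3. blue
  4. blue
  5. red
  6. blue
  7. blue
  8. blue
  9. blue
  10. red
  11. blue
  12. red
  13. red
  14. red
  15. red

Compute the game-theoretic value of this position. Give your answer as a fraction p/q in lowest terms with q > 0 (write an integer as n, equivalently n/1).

b: Left { 0 }, Right { — } ⇒ simplest 1
bb: Left { 0,1 }, Right { — } ⇒ simplest 2
bbb: Left { 0,1,2 }, Right { — } ⇒ simplest 3
bbbb: Left { 0,1,2,3 }, Right { — } ⇒ simplest 4
bbbbr: Left { 0,1,2,3 }, Right { 4 } ⇒ simplest 7/2
bbbbrb: Left { 0,1,2,3,7/2 }, Right { 4 } ⇒ simplest 15/4
bbbbrbb: Left { 0,1,2,3,7/2,15/4 }, Right { 4 } ⇒ simplest 31/8
bbbbrbbb: Left { 0,1,2,3,7/2,15/4,31/8 }, Right { 4 } ⇒ simplest 63/16
bbbbrbbbb: Left { 0,1,2,3,7/2,15/4,31/8,63/16 }, Right { 4 } ⇒ simplest 127/32
bbbbrbbbbr: Left { 0,1,2,3,7/2,15/4,31/8,63/16 }, Right { 127/32,4 } ⇒ simplest 253/64
bbbbrbbbbrb: Left { 0,1,2,3,7/2,15/4,31/8,63/16,253/64 }, Right { 127/32,4 } ⇒ simplest 507/128
bbbbrbbbbrbr: Left { 0,1,2,3,7/2,15/4,31/8,63/16,253/64 }, Right { 507/128,127/32,4 } ⇒ simplest 1013/256
bbbbrbbbbrbrr: Left { 0,1,2,3,7/2,15/4,31/8,63/16,253/64 }, Right { 1013/256,507/128,127/32,4 } ⇒ simplest 2025/512
bbbbrbbbbrbrrr: Left { 0,1,2,3,7/2,15/4,31/8,63/16,253/64 }, Right { 2025/512,1013/256,507/128,127/32,4 } ⇒ simplest 4049/1024
bbbbrbbbbrbrrrr: Left { 0,1,2,3,7/2,15/4,31/8,63/16,253/64 }, Right { 4049/1024,2025/512,1013/256,507/128,127/32,4 } ⇒ simplest 8097/2048

8097/2048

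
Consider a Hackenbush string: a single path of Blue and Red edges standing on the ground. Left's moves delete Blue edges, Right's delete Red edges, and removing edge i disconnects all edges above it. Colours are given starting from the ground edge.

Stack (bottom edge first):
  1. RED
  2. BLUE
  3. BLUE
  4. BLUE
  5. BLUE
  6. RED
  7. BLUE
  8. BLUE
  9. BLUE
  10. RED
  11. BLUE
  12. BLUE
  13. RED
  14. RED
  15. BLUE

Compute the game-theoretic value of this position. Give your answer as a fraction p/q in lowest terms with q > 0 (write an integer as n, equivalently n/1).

-1101/16384

1 of 15 · R · max L −∞ · min R 0 => -1
2 of 15 · RB · max L -1 · min R 0 => -1/2
3 of 15 · RBB · max L -1/2 · min R 0 => -1/4
4 of 15 · RBBB · max L -1/4 · min R 0 => -1/8
5 of 15 · RBBBB · max L -1/8 · min R 0 => -1/16
6 of 15 · RBBBBR · max L -1/8 · min R -1/16 => -3/32
7 of 15 · RBBBBRB · max L -3/32 · min R -1/16 => -5/64
8 of 15 · RBBBBRBB · max L -5/64 · min R -1/16 => -9/128
9 of 15 · RBBBBRBBB · max L -9/128 · min R -1/16 => -17/256
10 of 15 · RBBBBRBBBR · max L -9/128 · min R -17/256 => -35/512
11 of 15 · RBBBBRBBBRB · max L -35/512 · min R -17/256 => -69/1024
12 of 15 · RBBBBRBBBRBB · max L -69/1024 · min R -17/256 => -137/2048
13 of 15 · RBBBBRBBBRBBR · max L -69/1024 · min R -137/2048 => -275/4096
14 of 15 · RBBBBRBBBRBBRR · max L -69/1024 · min R -275/4096 => -551/8192
15 of 15 · RBBBBRBBBRBBRRB · max L -551/8192 · min R -275/4096 => -1101/16384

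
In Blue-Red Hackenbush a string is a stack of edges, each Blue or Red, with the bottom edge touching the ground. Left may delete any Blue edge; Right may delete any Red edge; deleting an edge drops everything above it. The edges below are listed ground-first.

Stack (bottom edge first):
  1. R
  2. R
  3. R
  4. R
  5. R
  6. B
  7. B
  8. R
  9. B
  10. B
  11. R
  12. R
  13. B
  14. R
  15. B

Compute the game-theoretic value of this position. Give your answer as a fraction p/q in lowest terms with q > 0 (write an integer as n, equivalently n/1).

-4405/1024

step 1: add R to get R; options L={  } R={ 0 } — -1
step 2: add R to get RR; options L={  } R={ -1, 0 } — -2
step 3: add R to get RRR; options L={  } R={ -2, -1, 0 } — -3
step 4: add R to get RRRR; options L={  } R={ -3, -2, -1, 0 } — -4
step 5: add R to get RRRRR; options L={  } R={ -4, -3, -2, -1, 0 } — -5
step 6: add B to get RRRRRB; options L={ -5 } R={ -4, -3, -2, -1, 0 } — -9/2
step 7: add B to get RRRRRBB; options L={ -5, -9/2 } R={ -4, -3, -2, -1, 0 } — -17/4
step 8: add R to get RRRRRBBR; options L={ -5, -9/2 } R={ -17/4, -4, -3, -2, -1, 0 } — -35/8
step 9: add B to get RRRRRBBRB; options L={ -5, -9/2, -35/8 } R={ -17/4, -4, -3, -2, -1, 0 } — -69/16
step 10: add B to get RRRRRBBRBB; options L={ -5, -9/2, -35/8, -69/16 } R={ -17/4, -4, -3, -2, -1, 0 } — -137/32
step 11: add R to get RRRRRBBRBBR; options L={ -5, -9/2, -35/8, -69/16 } R={ -137/32, -17/4, -4, -3, -2, -1, 0 } — -275/64
step 12: add R to get RRRRRBBRBBRR; options L={ -5, -9/2, -35/8, -69/16 } R={ -275/64, -137/32, -17/4, -4, -3, -2, -1, 0 } — -551/128
step 13: add B to get RRRRRBBRBBRRB; options L={ -5, -9/2, -35/8, -69/16, -551/128 } R={ -275/64, -137/32, -17/4, -4, -3, -2, -1, 0 } — -1101/256
step 14: add R to get RRRRRBBRBBRRBR; options L={ -5, -9/2, -35/8, -69/16, -551/128 } R={ -1101/256, -275/64, -137/32, -17/4, -4, -3, -2, -1, 0 } — -2203/512
step 15: add B to get RRRRRBBRBBRRBRB; options L={ -5, -9/2, -35/8, -69/16, -551/128, -2203/512 } R={ -1101/256, -275/64, -137/32, -17/4, -4, -3, -2, -1, 0 } — -4405/1024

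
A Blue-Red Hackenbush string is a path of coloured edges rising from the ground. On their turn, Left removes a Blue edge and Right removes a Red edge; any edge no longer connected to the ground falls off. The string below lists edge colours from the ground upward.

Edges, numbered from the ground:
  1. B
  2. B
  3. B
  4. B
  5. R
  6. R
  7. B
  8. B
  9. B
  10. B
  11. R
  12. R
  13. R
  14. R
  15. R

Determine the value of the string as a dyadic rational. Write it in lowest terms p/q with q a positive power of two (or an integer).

7105/2048

Recurse on prefixes of the 15-edge string B B B B R R B B B B R R R R R:
value_1 [B]  L=[0]  R=[none]  => 1
value_2 [BB]  L=[0 1]  R=[none]  => 2
value_3 [BBB]  L=[0 1 2]  R=[none]  => 3
value_4 [BBBB]  L=[0 1 2 3]  R=[none]  => 4
value_5 [BBBBR]  L=[0 1 2 3]  R=[4]  => 7/2
value_6 [BBBBRR]  L=[0 1 2 3]  R=[7/2 4]  => 13/4
value_7 [BBBBRRB]  L=[0 1 2 3 13/4]  R=[7/2 4]  => 27/8
value_8 [BBBBRRBB]  L=[0 1 2 3 13/4 27/8]  R=[7/2 4]  => 55/16
value_9 [BBBBRRBBB]  L=[0 1 2 3 13/4 27/8 55/16]  R=[7/2 4]  => 111/32
value_10 [BBBBRRBBBB]  L=[0 1 2 3 13/4 27/8 55/16 111/32]  R=[7/2 4]  => 223/64
value_11 [BBBBRRBBBBR]  L=[0 1 2 3 13/4 27/8 55/16 111/32]  R=[223/64 7/2 4]  => 445/128
value_12 [BBBBRRBBBBRR]  L=[0 1 2 3 13/4 27/8 55/16 111/32]  R=[445/128 223/64 7/2 4]  => 889/256
value_13 [BBBBRRBBBBRRR]  L=[0 1 2 3 13/4 27/8 55/16 111/32]  R=[889/256 445/128 223/64 7/2 4]  => 1777/512
value_14 [BBBBRRBBBBRRRR]  L=[0 1 2 3 13/4 27/8 55/16 111/32]  R=[1777/512 889/256 445/128 223/64 7/2 4]  => 3553/1024
value_15 [BBBBRRBBBBRRRRR]  L=[0 1 2 3 13/4 27/8 55/16 111/32]  R=[3553/1024 1777/512 889/256 445/128 223/64 7/2 4]  => 7105/2048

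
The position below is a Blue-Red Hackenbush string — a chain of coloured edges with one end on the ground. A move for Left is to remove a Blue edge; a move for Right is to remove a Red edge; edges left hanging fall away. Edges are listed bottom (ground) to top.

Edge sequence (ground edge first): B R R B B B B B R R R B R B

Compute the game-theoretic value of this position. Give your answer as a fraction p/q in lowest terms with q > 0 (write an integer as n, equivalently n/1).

3979/8192

1 of 14 · B · max L 0 · min R +∞ so 1
2 of 14 · BR · max L 0 · min R 1 so 1/2
3 of 14 · BRR · max L 0 · min R 1/2 so 1/4
4 of 14 · BRRB · max L 1/4 · min R 1/2 so 3/8
5 of 14 · BRRBB · max L 3/8 · min R 1/2 so 7/16
6 of 14 · BRRBBB · max L 7/16 · min R 1/2 so 15/32
7 of 14 · BRRBBBB · max L 15/32 · min R 1/2 so 31/64
8 of 14 · BRRBBBBB · max L 31/64 · min R 1/2 so 63/128
9 of 14 · BRRBBBBBR · max L 31/64 · min R 63/128 so 125/256
10 of 14 · BRRBBBBBRR · max L 31/64 · min R 125/256 so 249/512
11 of 14 · BRRBBBBBRRR · max L 31/64 · min R 249/512 so 497/1024
12 of 14 · BRRBBBBBRRRB · max L 497/1024 · min R 249/512 so 995/2048
13 of 14 · BRRBBBBBRRRBR · max L 497/1024 · min R 995/2048 so 1989/4096
14 of 14 · BRRBBBBBRRRBRB · max L 1989/4096 · min R 995/2048 so 3979/8192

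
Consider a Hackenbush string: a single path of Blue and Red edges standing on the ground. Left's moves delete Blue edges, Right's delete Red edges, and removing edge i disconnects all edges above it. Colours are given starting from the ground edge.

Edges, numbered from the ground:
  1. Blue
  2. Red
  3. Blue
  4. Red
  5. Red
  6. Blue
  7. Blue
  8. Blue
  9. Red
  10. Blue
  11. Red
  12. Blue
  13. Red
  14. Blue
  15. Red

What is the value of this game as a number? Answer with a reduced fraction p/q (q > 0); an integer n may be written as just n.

Build v(s[:k]) for k = 1..15, string s = Blue Red Blue Red Red Blue Blue Blue Red Blue Red Blue Red Blue Red.
1 of 15 · B · max L 0 · min R +∞ gives 1
2 of 15 · BR · max L 0 · min R 1 gives 1/2
3 of 15 · BRB · max L 1/2 · min R 1 gives 3/4
4 of 15 · BRBR · max L 1/2 · min R 3/4 gives 5/8
5 of 15 · BRBRR · max L 1/2 · min R 5/8 gives 9/16
6 of 15 · BRBRRB · max L 9/16 · min R 5/8 gives 19/32
7 of 15 · BRBRRBB · max L 19/32 · min R 5/8 gives 39/64
8 of 15 · BRBRRBBB · max L 39/64 · min R 5/8 gives 79/128
9 of 15 · BRBRRBBBR · max L 39/64 · min R 79/128 gives 157/256
10 of 15 · BRBRRBBBRB · max L 157/256 · min R 79/128 gives 315/512
11 of 15 · BRBRRBBBRBR · max L 157/256 · min R 315/512 gives 629/1024
12 of 15 · BRBRRBBBRBRB · max L 629/1024 · min R 315/512 gives 1259/2048
13 of 15 · BRBRRBBBRBRBR · max L 629/1024 · min R 1259/2048 gives 2517/4096
14 of 15 · BRBRRBBBRBRBRB · max L 2517/4096 · min R 1259/2048 gives 5035/8192
15 of 15 · BRBRRBBBRBRBRBR · max L 2517/4096 · min R 5035/8192 gives 10069/16384

10069/16384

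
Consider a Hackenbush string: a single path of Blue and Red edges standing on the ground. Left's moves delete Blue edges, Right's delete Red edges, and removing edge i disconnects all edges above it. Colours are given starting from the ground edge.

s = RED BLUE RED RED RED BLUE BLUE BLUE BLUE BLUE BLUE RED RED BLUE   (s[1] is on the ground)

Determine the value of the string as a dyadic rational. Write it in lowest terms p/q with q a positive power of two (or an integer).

-7181/8192

Prefix values for RED BLUE RED RED RED BLUE BLUE BLUE BLUE BLUE BLUE RED RED BLUE via {L|R} + simplicity:
edge 1 of 14 (RED): { (no moves) | 0 } -> -1
edge 2 of 14 (BLUE): { -1 | 0 } -> -1/2
edge 3 of 14 (RED): { -1 | -1/2, 0 } -> -3/4
edge 4 of 14 (RED): { -1 | -3/4, -1/2, 0 } -> -7/8
edge 5 of 14 (RED): { -1 | -7/8, -3/4, -1/2, 0 } -> -15/16
edge 6 of 14 (BLUE): { -1, -15/16 | -7/8, -3/4, -1/2, 0 } -> -29/32
edge 7 of 14 (BLUE): { -1, -15/16, -29/32 | -7/8, -3/4, -1/2, 0 } -> -57/64
edge 8 of 14 (BLUE): { -1, -15/16, -29/32, -57/64 | -7/8, -3/4, -1/2, 0 } -> -113/128
edge 9 of 14 (BLUE): { -1, -15/16, -29/32, -57/64, -113/128 | -7/8, -3/4, -1/2, 0 } -> -225/256
edge 10 of 14 (BLUE): { -1, -15/16, -29/32, -57/64, -113/128, -225/256 | -7/8, -3/4, -1/2, 0 } -> -449/512
edge 11 of 14 (BLUE): { -1, -15/16, -29/32, -57/64, -113/128, -225/256, -449/512 | -7/8, -3/4, -1/2, 0 } -> -897/1024
edge 12 of 14 (RED): { -1, -15/16, -29/32, -57/64, -113/128, -225/256, -449/512 | -897/1024, -7/8, -3/4, -1/2, 0 } -> -1795/2048
edge 13 of 14 (RED): { -1, -15/16, -29/32, -57/64, -113/128, -225/256, -449/512 | -1795/2048, -897/1024, -7/8, -3/4, -1/2, 0 } -> -3591/4096
edge 14 of 14 (BLUE): { -1, -15/16, -29/32, -57/64, -113/128, -225/256, -449/512, -3591/4096 | -1795/2048, -897/1024, -7/8, -3/4, -1/2, 0 } -> -7181/8192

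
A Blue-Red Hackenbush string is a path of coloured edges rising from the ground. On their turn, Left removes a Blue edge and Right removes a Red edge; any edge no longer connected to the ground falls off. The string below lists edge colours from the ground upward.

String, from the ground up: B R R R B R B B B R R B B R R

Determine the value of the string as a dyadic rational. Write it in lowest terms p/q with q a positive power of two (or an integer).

2969/16384

Build v(s[:k]) for k = 1..15, string s = B R R R B R B B B R R B B R R.
v_1 [B]  L=[0]  R=[·]  ⇒ 1
v_2 [BR]  L=[0]  R=[1]  ⇒ 1/2
v_3 [BRR]  L=[0]  R=[1/2 1]  ⇒ 1/4
v_4 [BRRR]  L=[0]  R=[1/4 1/2 1]  ⇒ 1/8
v_5 [BRRRB]  L=[0 1/8]  R=[1/4 1/2 1]  ⇒ 3/16
v_6 [BRRRBR]  L=[0 1/8]  R=[3/16 1/4 1/2 1]  ⇒ 5/32
v_7 [BRRRBRB]  L=[0 1/8 5/32]  R=[3/16 1/4 1/2 1]  ⇒ 11/64
v_8 [BRRRBRBB]  L=[0 1/8 5/32 11/64]  R=[3/16 1/4 1/2 1]  ⇒ 23/128
v_9 [BRRRBRBBB]  L=[0 1/8 5/32 11/64 23/128]  R=[3/16 1/4 1/2 1]  ⇒ 47/256
v_10 [BRRRBRBBBR]  L=[0 1/8 5/32 11/64 23/128]  R=[47/256 3/16 1/4 1/2 1]  ⇒ 93/512
v_11 [BRRRBRBBBRR]  L=[0 1/8 5/32 11/64 23/128]  R=[93/512 47/256 3/16 1/4 1/2 1]  ⇒ 185/1024
v_12 [BRRRBRBBBRRB]  L=[0 1/8 5/32 11/64 23/128 185/1024]  R=[93/512 47/256 3/16 1/4 1/2 1]  ⇒ 371/2048
v_13 [BRRRBRBBBRRBB]  L=[0 1/8 5/32 11/64 23/128 185/1024 371/2048]  R=[93/512 47/256 3/16 1/4 1/2 1]  ⇒ 743/4096
v_14 [BRRRBRBBBRRBBR]  L=[0 1/8 5/32 11/64 23/128 185/1024 371/2048]  R=[743/4096 93/512 47/256 3/16 1/4 1/2 1]  ⇒ 1485/8192
v_15 [BRRRBRBBBRRBBRR]  L=[0 1/8 5/32 11/64 23/128 185/1024 371/2048]  R=[1485/8192 743/4096 93/512 47/256 3/16 1/4 1/2 1]  ⇒ 2969/16384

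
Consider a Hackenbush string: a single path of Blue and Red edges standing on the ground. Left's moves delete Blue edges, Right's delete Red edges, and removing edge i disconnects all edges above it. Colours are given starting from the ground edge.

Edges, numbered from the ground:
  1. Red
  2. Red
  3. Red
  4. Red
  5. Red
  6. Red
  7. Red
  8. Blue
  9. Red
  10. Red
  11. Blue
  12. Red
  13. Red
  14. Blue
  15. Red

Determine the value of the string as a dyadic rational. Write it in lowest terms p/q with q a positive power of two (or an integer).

Prefix values for Red Red Red Red Red Red Red Blue Red Red Blue Red Red Blue Red via {L|R} + simplicity:
value(R) = {  | 0 } = -1
value(RR) = {  | -1, 0 } = -2
value(RRR) = {  | -2, -1, 0 } = -3
value(RRRR) = {  | -3, -2, -1, 0 } = -4
value(RRRRR) = {  | -4, -3, -2, -1, 0 } = -5
value(RRRRRR) = {  | -5, -4, -3, -2, -1, 0 } = -6
value(RRRRRRR) = {  | -6, -5, -4, -3, -2, -1, 0 } = -7
value(RRRRRRRB) = { -7 | -6, -5, -4, -3, -2, -1, 0 } = -13/2
value(RRRRRRRBR) = { -7 | -13/2, -6, -5, -4, -3, -2, -1, 0 } = -27/4
value(RRRRRRRBRR) = { -7 | -27/4, -13/2, -6, -5, -4, -3, -2, -1, 0 } = -55/8
value(RRRRRRRBRRB) = { -7, -55/8 | -27/4, -13/2, -6, -5, -4, -3, -2, -1, 0 } = -109/16
value(RRRRRRRBRRBR) = { -7, -55/8 | -109/16, -27/4, -13/2, -6, -5, -4, -3, -2, -1, 0 } = -219/32
value(RRRRRRRBRRBRR) = { -7, -55/8 | -219/32, -109/16, -27/4, -13/2, -6, -5, -4, -3, -2, -1, 0 } = -439/64
value(RRRRRRRBRRBRRB) = { -7, -55/8, -439/64 | -219/32, -109/16, -27/4, -13/2, -6, -5, -4, -3, -2, -1, 0 } = -877/128
value(RRRRRRRBRRBRRBR) = { -7, -55/8, -439/64 | -877/128, -219/32, -109/16, -27/4, -13/2, -6, -5, -4, -3, -2, -1, 0 } = -1755/256

-1755/256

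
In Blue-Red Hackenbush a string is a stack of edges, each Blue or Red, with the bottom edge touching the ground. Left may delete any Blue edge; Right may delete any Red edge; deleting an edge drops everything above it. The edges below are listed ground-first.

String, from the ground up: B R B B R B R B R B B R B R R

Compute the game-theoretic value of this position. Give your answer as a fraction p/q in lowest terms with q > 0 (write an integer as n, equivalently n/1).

Prefix values for B R B B R B R B R B B R B R R via {L|R} + simplicity:
edge 1 of 15 (B): { 0 | — } — 1
edge 2 of 15 (R): { 0 | 1 } — 1/2
edge 3 of 15 (B): { 0, 1/2 | 1 } — 3/4
edge 4 of 15 (B): { 0, 1/2, 3/4 | 1 } — 7/8
edge 5 of 15 (R): { 0, 1/2, 3/4 | 7/8, 1 } — 13/16
edge 6 of 15 (B): { 0, 1/2, 3/4, 13/16 | 7/8, 1 } — 27/32
edge 7 of 15 (R): { 0, 1/2, 3/4, 13/16 | 27/32, 7/8, 1 } — 53/64
edge 8 of 15 (B): { 0, 1/2, 3/4, 13/16, 53/64 | 27/32, 7/8, 1 } — 107/128
edge 9 of 15 (R): { 0, 1/2, 3/4, 13/16, 53/64 | 107/128, 27/32, 7/8, 1 } — 213/256
edge 10 of 15 (B): { 0, 1/2, 3/4, 13/16, 53/64, 213/256 | 107/128, 27/32, 7/8, 1 } — 427/512
edge 11 of 15 (B): { 0, 1/2, 3/4, 13/16, 53/64, 213/256, 427/512 | 107/128, 27/32, 7/8, 1 } — 855/1024
edge 12 of 15 (R): { 0, 1/2, 3/4, 13/16, 53/64, 213/256, 427/512 | 855/1024, 107/128, 27/32, 7/8, 1 } — 1709/2048
edge 13 of 15 (B): { 0, 1/2, 3/4, 13/16, 53/64, 213/256, 427/512, 1709/2048 | 855/1024, 107/128, 27/32, 7/8, 1 } — 3419/4096
edge 14 of 15 (R): { 0, 1/2, 3/4, 13/16, 53/64, 213/256, 427/512, 1709/2048 | 3419/4096, 855/1024, 107/128, 27/32, 7/8, 1 } — 6837/8192
edge 15 of 15 (R): { 0, 1/2, 3/4, 13/16, 53/64, 213/256, 427/512, 1709/2048 | 6837/8192, 3419/4096, 855/1024, 107/128, 27/32, 7/8, 1 } — 13673/16384

13673/16384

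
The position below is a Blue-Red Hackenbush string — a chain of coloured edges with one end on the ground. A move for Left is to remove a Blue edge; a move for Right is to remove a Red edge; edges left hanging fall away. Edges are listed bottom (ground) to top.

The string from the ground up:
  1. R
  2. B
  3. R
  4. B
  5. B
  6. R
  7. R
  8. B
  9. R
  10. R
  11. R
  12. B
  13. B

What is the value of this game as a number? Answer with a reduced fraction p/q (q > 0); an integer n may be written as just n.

-2489/4096

Build value(s[:k]) for k = 1..13, string s = R B R B B R R B R R R B B.
value(R) = {  | 0 } gives -1
value(RB) = { -1 | 0 } gives -1/2
value(RBR) = { -1 | -1/2,0 } gives -3/4
value(RBRB) = { -1,-3/4 | -1/2,0 } gives -5/8
value(RBRBB) = { -1,-3/4,-5/8 | -1/2,0 } gives -9/16
value(RBRBBR) = { -1,-3/4,-5/8 | -9/16,-1/2,0 } gives -19/32
value(RBRBBRR) = { -1,-3/4,-5/8 | -19/32,-9/16,-1/2,0 } gives -39/64
value(RBRBBRRB) = { -1,-3/4,-5/8,-39/64 | -19/32,-9/16,-1/2,0 } gives -77/128
value(RBRBBRRBR) = { -1,-3/4,-5/8,-39/64 | -77/128,-19/32,-9/16,-1/2,0 } gives -155/256
value(RBRBBRRBRR) = { -1,-3/4,-5/8,-39/64 | -155/256,-77/128,-19/32,-9/16,-1/2,0 } gives -311/512
value(RBRBBRRBRRR) = { -1,-3/4,-5/8,-39/64 | -311/512,-155/256,-77/128,-19/32,-9/16,-1/2,0 } gives -623/1024
value(RBRBBRRBRRRB) = { -1,-3/4,-5/8,-39/64,-623/1024 | -311/512,-155/256,-77/128,-19/32,-9/16,-1/2,0 } gives -1245/2048
value(RBRBBRRBRRRBB) = { -1,-3/4,-5/8,-39/64,-623/1024,-1245/2048 | -311/512,-155/256,-77/128,-19/32,-9/16,-1/2,0 } gives -2489/4096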